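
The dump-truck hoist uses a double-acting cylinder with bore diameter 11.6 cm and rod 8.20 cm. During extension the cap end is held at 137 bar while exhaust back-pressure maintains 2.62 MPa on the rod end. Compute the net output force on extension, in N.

F ≈ 1.31e5 N

Cap-side area A_cap = π/4 × (11.6 cm)² = 105.7 cm^2
Rod-side annular area A_ann = π/4 × (11.6² − 8.20²) = 52.87 cm^2
Net thrust = P_cap·A_cap − P_rod·A_ann = 1.448e5 N − 13850 N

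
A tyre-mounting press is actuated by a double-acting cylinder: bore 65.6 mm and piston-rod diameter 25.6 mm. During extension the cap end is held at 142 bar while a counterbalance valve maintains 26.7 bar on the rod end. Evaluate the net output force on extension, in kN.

Cap-side area A_cap = π/4 × (65.6 mm)² = 3380 mm^2
Rod-side annular area A_ann = π/4 × (65.6² − 25.6²) = 2865 mm^2
Net thrust = P_cap·A_cap − P_rod·A_ann = 47.99 kN − 7.650 kN

F ≈ 40.3 kN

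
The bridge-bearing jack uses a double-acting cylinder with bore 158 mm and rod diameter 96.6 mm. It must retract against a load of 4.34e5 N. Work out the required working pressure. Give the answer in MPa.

P ≈ 35.3 MPa

Rod-side annular area A_ann = π/4 × (158² − 96.6²) = 12280 mm^2
Retraction: pressure acts on the annular area.
P = F / A = 4.34e5 N / A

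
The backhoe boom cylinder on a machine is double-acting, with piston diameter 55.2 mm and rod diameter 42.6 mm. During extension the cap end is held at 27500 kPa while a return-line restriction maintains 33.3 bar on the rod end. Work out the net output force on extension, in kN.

Cap-side area A_cap = π/4 × (55.2 mm)² = 2393 mm^2
Rod-side annular area A_ann = π/4 × (55.2² − 42.6²) = 967.8 mm^2
Net thrust = P_cap·A_cap − P_rod·A_ann = 65.81 kN − 3.223 kN

F ≈ 62.6 kN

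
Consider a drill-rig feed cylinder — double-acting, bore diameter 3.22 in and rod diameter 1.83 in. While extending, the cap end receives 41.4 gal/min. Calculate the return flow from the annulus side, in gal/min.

Q_out ≈ 28.0 gal/min

Cap-side area A_cap = π/4 × (3.22 in)² = 8.143 in^2
Rod-side annular area A_ann = π/4 × (3.22² − 1.83²) = 5.513 in^2
Piston speed v = Q_in/A_cap; rod-end outflow Q_out = v × A_ann = Q_in × A_ann/A_cap.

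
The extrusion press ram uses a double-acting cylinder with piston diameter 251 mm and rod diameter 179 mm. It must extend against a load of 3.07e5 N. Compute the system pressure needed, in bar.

P ≈ 62.0 bar

Cap-side area A_cap = π/4 × (251 mm)² = 49480 mm^2
P = F / A = 3.07e5 N / A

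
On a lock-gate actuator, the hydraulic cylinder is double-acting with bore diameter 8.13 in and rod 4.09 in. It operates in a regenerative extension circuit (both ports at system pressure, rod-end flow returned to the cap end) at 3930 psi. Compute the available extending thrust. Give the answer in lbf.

F ≈ 51600 lbf

With equal pressure on both faces, forces on the annular region cancel; the net push is pressure × rod cross-section.
Rod cross-section A_rod = π/4 × (4.09 in)² = 13.14 in^2
F = P × A_rod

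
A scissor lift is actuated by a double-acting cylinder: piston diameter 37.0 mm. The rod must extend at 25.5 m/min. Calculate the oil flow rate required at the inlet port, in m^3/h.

Cap-side area A_cap = π/4 × (37.0 mm)² = 1075 mm^2
Q = A × v

Q ≈ 1.65 m^3/h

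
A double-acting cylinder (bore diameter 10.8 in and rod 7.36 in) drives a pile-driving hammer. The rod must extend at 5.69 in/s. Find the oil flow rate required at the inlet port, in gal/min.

Q ≈ 135 gal/min

Cap-side area A_cap = π/4 × (10.8 in)² = 91.61 in^2
Q = A × v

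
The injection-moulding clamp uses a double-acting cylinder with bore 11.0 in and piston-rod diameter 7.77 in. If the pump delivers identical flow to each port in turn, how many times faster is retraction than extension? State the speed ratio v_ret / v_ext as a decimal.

Cap-side area A_cap = π/4 × (11.0 in)² = 95.03 in^2
Rod-side annular area A_ann = π/4 × (11.0² − 7.77²) = 47.62 in^2
For equal Q, v ∝ 1/A, so v_ret/v_ext = A_cap/A_ann.

v_ret/v_ext ≈ 2.00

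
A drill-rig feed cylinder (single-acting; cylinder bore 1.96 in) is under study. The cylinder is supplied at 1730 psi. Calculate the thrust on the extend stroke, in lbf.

F ≈ 5220 lbf

Cap-side area A_cap = π/4 × (1.96 in)² = 3.017 in^2
F = P × A_cap = 1730 psi × A_cap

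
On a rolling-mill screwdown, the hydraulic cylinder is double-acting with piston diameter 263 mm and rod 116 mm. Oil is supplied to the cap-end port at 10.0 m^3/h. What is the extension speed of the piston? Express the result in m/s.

v ≈ 0.0511 m/s

Cap-side area A_cap = π/4 × (263 mm)² = 54330 mm^2
v = Q / A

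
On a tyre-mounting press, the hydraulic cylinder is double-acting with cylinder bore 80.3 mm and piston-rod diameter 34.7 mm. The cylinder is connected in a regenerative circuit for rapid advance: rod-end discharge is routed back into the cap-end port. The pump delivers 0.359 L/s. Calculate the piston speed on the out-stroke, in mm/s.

v ≈ 380 mm/s

In regeneration the rod-end outflow joins the pump flow into the cap end, so the net volume the pump must supply per unit advance equals the rod cross-section area.
Rod cross-section A_rod = π/4 × (34.7 mm)² = 945.7 mm^2
v = Q_pump / A_rod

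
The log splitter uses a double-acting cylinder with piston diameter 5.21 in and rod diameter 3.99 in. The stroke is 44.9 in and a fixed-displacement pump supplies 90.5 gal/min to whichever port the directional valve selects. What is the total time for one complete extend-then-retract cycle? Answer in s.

Cap-side area A_cap = π/4 × (5.21 in)² = 21.32 in^2
Rod-side annular area A_ann = π/4 × (5.21² − 3.99²) = 8.815 in^2
t_ext = A_cap·L/Q = 2.747 s
t_ret = A_ann·L/Q = 1.136 s
t_cycle = t_ext + t_ret

t ≈ 3.88 s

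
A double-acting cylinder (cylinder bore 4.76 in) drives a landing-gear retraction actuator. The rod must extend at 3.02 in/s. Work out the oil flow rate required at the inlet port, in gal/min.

Q ≈ 14.0 gal/min

Cap-side area A_cap = π/4 × (4.76 in)² = 17.80 in^2
Q = A × v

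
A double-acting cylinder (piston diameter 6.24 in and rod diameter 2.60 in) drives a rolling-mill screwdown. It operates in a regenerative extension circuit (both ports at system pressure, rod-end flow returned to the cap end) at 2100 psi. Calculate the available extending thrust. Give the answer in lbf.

With equal pressure on both faces, forces on the annular region cancel; the net push is pressure × rod cross-section.
Rod cross-section A_rod = π/4 × (2.60 in)² = 5.309 in^2
F = P × A_rod

F ≈ 11100 lbf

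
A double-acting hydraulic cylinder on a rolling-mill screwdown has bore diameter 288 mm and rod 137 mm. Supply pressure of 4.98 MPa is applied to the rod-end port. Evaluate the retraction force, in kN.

Rod-side annular area A_ann = π/4 × (288² − 137²) = 50400 mm^2
On retraction the pressure acts on the annular area (bore minus rod).
F = P × A_ann

F ≈ 251 kN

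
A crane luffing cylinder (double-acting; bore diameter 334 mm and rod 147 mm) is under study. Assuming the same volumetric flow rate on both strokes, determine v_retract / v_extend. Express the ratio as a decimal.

Cap-side area A_cap = π/4 × (334 mm)² = 87620 mm^2
Rod-side annular area A_ann = π/4 × (334² − 147²) = 70640 mm^2
For equal Q, v ∝ 1/A, so v_ret/v_ext = A_cap/A_ann.

v_ret/v_ext ≈ 1.24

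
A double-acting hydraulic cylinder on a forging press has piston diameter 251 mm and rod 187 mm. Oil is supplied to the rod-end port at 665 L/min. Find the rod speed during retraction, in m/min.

v ≈ 30.2 m/min

Rod-side annular area A_ann = π/4 × (251² − 187²) = 22020 mm^2
Flow into the rod-end port fills the annular volume.
v = Q / A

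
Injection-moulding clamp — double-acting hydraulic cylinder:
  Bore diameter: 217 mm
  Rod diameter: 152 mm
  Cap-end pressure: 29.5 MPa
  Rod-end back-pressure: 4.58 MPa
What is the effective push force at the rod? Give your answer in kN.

Cap-side area A_cap = π/4 × (217 mm)² = 36980 mm^2
Rod-side annular area A_ann = π/4 × (217² − 152²) = 18840 mm^2
Net thrust = P_cap·A_cap − P_rod·A_ann = 1091 kN − 86.28 kN

F ≈ 1000 kN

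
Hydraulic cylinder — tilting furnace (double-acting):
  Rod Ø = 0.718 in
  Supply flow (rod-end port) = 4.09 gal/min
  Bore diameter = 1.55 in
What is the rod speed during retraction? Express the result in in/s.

v ≈ 10.6 in/s

Rod-side annular area A_ann = π/4 × (1.55² − 0.718²) = 1.482 in^2
Flow into the rod-end port fills the annular volume.
v = Q / A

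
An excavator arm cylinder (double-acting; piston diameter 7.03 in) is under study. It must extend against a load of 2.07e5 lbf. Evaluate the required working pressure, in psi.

Cap-side area A_cap = π/4 × (7.03 in)² = 38.82 in^2
P = F / A = 2.07e5 lbf / A

P ≈ 5330 psi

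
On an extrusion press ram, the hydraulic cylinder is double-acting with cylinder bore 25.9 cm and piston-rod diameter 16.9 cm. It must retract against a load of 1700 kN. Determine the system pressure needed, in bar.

Rod-side annular area A_ann = π/4 × (25.9² − 16.9²) = 302.5 cm^2
Retraction: pressure acts on the annular area.
P = F / A = 1700 kN / A

P ≈ 562 bar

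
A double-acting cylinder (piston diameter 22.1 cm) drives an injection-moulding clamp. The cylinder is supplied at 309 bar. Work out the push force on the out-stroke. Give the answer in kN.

F ≈ 1190 kN

Cap-side area A_cap = π/4 × (22.1 cm)² = 383.6 cm^2
F = P × A_cap = 309 bar × A_cap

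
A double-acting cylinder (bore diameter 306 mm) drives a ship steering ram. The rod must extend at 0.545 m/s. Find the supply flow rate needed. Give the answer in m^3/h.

Q ≈ 144 m^3/h

Cap-side area A_cap = π/4 × (306 mm)² = 73540 mm^2
Q = A × v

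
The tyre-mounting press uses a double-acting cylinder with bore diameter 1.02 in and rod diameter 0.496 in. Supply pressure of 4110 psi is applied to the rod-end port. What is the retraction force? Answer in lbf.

F ≈ 2560 lbf

Rod-side annular area A_ann = π/4 × (1.02² − 0.496²) = 0.6239 in^2
On retraction the pressure acts on the annular area (bore minus rod).
F = P × A_ann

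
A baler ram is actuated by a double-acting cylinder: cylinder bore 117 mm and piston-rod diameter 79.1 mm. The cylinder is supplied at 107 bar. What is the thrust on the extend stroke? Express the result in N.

F ≈ 1.15e5 N

Cap-side area A_cap = π/4 × (117 mm)² = 10750 mm^2
F = P × A_cap = 107 bar × A_cap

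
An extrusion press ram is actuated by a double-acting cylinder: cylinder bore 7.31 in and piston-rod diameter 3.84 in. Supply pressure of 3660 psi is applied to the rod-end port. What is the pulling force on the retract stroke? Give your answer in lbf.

Rod-side annular area A_ann = π/4 × (7.31² − 3.84²) = 30.39 in^2
On retraction the pressure acts on the annular area (bore minus rod).
F = P × A_ann

F ≈ 1.11e5 lbf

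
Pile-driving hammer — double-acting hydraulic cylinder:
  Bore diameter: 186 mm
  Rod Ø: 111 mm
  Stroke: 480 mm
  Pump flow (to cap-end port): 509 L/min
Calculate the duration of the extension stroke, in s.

Cap-side area A_cap = π/4 × (186 mm)² = 27170 mm^2
Swept volume V = A × L; t = V / Q = A·L / Q

t ≈ 1.54 s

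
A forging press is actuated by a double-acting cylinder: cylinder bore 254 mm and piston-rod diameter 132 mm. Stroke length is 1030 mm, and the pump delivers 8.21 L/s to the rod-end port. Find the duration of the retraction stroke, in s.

Rod-side annular area A_ann = π/4 × (254² − 132²) = 36990 mm^2
Swept volume V = A × L; t = V / Q = A·L / Q

t ≈ 4.64 s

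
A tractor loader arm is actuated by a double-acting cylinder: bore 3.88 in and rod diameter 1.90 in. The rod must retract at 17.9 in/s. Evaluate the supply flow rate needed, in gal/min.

Rod-side annular area A_ann = π/4 × (3.88² − 1.90²) = 8.988 in^2
Q = A × v

Q ≈ 41.8 gal/min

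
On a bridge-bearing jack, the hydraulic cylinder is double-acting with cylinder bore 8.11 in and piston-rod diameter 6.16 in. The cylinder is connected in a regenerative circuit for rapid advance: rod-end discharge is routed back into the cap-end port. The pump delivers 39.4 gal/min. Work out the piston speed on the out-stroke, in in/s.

In regeneration the rod-end outflow joins the pump flow into the cap end, so the net volume the pump must supply per unit advance equals the rod cross-section area.
Rod cross-section A_rod = π/4 × (6.16 in)² = 29.80 in^2
v = Q_pump / A_rod

v ≈ 5.09 in/s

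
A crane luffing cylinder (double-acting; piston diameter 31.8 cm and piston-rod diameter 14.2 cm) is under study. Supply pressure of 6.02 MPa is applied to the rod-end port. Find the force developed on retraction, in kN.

F ≈ 383 kN

Rod-side annular area A_ann = π/4 × (31.8² − 14.2²) = 635.9 cm^2
On retraction the pressure acts on the annular area (bore minus rod).
F = P × A_ann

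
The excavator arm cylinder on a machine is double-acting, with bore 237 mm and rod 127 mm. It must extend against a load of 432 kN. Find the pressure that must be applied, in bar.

Cap-side area A_cap = π/4 × (237 mm)² = 44120 mm^2
P = F / A = 432 kN / A

P ≈ 97.9 bar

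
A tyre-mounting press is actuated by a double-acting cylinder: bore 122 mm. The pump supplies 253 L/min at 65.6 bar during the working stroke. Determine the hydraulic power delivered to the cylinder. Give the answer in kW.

Hydraulic power = P × Q

W ≈ 27.7 kW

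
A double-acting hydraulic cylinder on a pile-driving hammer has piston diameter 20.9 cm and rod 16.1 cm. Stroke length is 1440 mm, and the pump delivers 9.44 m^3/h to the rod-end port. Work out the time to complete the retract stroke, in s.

t ≈ 7.66 s

Rod-side annular area A_ann = π/4 × (20.9² − 16.1²) = 139.5 cm^2
Swept volume V = A × L; t = V / Q = A·L / Q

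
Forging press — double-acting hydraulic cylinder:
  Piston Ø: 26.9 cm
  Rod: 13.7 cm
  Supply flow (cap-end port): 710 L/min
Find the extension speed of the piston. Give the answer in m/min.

Cap-side area A_cap = π/4 × (26.9 cm)² = 568.3 cm^2
v = Q / A

v ≈ 12.5 m/min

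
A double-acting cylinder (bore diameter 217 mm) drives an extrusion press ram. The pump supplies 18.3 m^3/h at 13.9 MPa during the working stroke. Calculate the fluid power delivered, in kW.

W ≈ 70.7 kW

Hydraulic power = P × Q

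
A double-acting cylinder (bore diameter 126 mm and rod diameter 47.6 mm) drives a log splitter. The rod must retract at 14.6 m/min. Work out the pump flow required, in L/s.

Q ≈ 2.60 L/s

Rod-side annular area A_ann = π/4 × (126² − 47.6²) = 10690 mm^2
Q = A × v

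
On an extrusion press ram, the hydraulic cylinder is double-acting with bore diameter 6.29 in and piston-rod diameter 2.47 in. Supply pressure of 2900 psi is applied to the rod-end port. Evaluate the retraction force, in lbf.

F ≈ 76200 lbf

Rod-side annular area A_ann = π/4 × (6.29² − 2.47²) = 26.28 in^2
On retraction the pressure acts on the annular area (bore minus rod).
F = P × A_ann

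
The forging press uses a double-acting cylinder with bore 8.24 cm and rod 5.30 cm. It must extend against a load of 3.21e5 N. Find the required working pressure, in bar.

Cap-side area A_cap = π/4 × (8.24 cm)² = 53.33 cm^2
P = F / A = 3.21e5 N / A

P ≈ 602 bar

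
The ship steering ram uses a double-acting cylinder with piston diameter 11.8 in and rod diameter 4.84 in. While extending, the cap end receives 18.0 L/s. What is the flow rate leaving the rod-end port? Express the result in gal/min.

Q_out ≈ 237 gal/min

Cap-side area A_cap = π/4 × (11.8 in)² = 109.4 in^2
Rod-side annular area A_ann = π/4 × (11.8² − 4.84²) = 90.96 in^2
Piston speed v = Q_in/A_cap; rod-end outflow Q_out = v × A_ann = Q_in × A_ann/A_cap.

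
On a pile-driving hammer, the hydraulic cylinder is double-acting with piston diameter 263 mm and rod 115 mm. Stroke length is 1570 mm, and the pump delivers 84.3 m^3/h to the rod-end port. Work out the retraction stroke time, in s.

Rod-side annular area A_ann = π/4 × (263² − 115²) = 43940 mm^2
Swept volume V = A × L; t = V / Q = A·L / Q

t ≈ 2.95 s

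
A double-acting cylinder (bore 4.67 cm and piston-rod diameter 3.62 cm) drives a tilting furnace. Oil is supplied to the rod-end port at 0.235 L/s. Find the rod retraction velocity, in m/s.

v ≈ 0.344 m/s

Rod-side annular area A_ann = π/4 × (4.67² − 3.62²) = 6.836 cm^2
Flow into the rod-end port fills the annular volume.
v = Q / A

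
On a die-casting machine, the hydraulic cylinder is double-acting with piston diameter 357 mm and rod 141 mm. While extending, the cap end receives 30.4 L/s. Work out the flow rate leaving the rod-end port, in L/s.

Cap-side area A_cap = π/4 × (357 mm)² = 1.001e5 mm^2
Rod-side annular area A_ann = π/4 × (357² − 141²) = 84480 mm^2
Piston speed v = Q_in/A_cap; rod-end outflow Q_out = v × A_ann = Q_in × A_ann/A_cap.

Q_out ≈ 25.7 L/s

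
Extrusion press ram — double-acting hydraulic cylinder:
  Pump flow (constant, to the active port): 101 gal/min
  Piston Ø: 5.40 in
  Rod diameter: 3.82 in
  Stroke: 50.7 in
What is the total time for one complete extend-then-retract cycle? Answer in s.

t ≈ 4.48 s

Cap-side area A_cap = π/4 × (5.40 in)² = 22.90 in^2
Rod-side annular area A_ann = π/4 × (5.40² − 3.82²) = 11.44 in^2
t_ext = A_cap·L/Q = 2.986 s
t_ret = A_ann·L/Q = 1.492 s
t_cycle = t_ext + t_ret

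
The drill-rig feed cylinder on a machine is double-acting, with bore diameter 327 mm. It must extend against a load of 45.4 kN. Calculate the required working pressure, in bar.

P ≈ 5.41 bar

Cap-side area A_cap = π/4 × (327 mm)² = 83980 mm^2
P = F / A = 45.4 kN / A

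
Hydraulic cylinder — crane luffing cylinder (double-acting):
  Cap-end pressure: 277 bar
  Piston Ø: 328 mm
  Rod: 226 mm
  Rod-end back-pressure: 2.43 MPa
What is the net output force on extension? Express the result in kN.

Cap-side area A_cap = π/4 × (328 mm)² = 84500 mm^2
Rod-side annular area A_ann = π/4 × (328² − 226²) = 44380 mm^2
Net thrust = P_cap·A_cap − P_rod·A_ann = 2341 kN − 107.8 kN

F ≈ 2230 kN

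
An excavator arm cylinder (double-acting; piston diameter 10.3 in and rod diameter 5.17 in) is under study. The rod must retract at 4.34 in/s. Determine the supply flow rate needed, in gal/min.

Q ≈ 70.3 gal/min

Rod-side annular area A_ann = π/4 × (10.3² − 5.17²) = 62.33 in^2
Q = A × v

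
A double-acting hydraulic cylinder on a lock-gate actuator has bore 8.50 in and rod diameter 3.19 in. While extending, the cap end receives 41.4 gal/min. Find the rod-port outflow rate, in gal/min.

Cap-side area A_cap = π/4 × (8.50 in)² = 56.75 in^2
Rod-side annular area A_ann = π/4 × (8.50² − 3.19²) = 48.75 in^2
Piston speed v = Q_in/A_cap; rod-end outflow Q_out = v × A_ann = Q_in × A_ann/A_cap.

Q_out ≈ 35.6 gal/min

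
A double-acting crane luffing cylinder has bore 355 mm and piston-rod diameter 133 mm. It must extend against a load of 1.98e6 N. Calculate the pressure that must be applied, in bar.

Cap-side area A_cap = π/4 × (355 mm)² = 98980 mm^2
P = F / A = 1.98e6 N / A

P ≈ 200 bar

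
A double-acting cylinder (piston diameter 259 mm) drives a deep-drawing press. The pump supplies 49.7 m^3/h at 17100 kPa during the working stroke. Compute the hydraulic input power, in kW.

W ≈ 236 kW

Hydraulic power = P × Q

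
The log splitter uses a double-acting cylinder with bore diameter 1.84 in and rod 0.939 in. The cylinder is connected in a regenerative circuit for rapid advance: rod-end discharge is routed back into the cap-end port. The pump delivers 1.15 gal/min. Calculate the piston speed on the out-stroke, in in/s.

v ≈ 6.39 in/s

In regeneration the rod-end outflow joins the pump flow into the cap end, so the net volume the pump must supply per unit advance equals the rod cross-section area.
Rod cross-section A_rod = π/4 × (0.939 in)² = 0.6925 in^2
v = Q_pump / A_rod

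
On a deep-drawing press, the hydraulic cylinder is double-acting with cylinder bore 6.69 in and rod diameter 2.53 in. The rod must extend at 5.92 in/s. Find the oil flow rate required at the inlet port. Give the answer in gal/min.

Cap-side area A_cap = π/4 × (6.69 in)² = 35.15 in^2
Q = A × v

Q ≈ 54.1 gal/min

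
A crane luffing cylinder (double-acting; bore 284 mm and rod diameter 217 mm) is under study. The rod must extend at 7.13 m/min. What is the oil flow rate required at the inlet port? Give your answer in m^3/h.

Cap-side area A_cap = π/4 × (284 mm)² = 63350 mm^2
Q = A × v

Q ≈ 27.1 m^3/h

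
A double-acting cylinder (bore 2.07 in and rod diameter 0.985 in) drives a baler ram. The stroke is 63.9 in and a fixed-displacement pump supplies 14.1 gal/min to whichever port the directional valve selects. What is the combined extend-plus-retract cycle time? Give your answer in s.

t ≈ 7.03 s

Cap-side area A_cap = π/4 × (2.07 in)² = 3.365 in^2
Rod-side annular area A_ann = π/4 × (2.07² − 0.985²) = 2.603 in^2
t_ext = A_cap·L/Q = 3.961 s
t_ret = A_ann·L/Q = 3.064 s
t_cycle = t_ext + t_ret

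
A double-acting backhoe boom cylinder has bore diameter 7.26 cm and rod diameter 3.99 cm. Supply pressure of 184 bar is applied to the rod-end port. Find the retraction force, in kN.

F ≈ 53.2 kN

Rod-side annular area A_ann = π/4 × (7.26² − 3.99²) = 28.89 cm^2
On retraction the pressure acts on the annular area (bore minus rod).
F = P × A_ann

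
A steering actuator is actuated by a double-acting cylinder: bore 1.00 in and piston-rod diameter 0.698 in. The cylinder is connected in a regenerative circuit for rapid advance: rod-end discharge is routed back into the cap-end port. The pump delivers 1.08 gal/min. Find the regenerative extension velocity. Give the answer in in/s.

In regeneration the rod-end outflow joins the pump flow into the cap end, so the net volume the pump must supply per unit advance equals the rod cross-section area.
Rod cross-section A_rod = π/4 × (0.698 in)² = 0.3826 in^2
v = Q_pump / A_rod

v ≈ 10.9 in/s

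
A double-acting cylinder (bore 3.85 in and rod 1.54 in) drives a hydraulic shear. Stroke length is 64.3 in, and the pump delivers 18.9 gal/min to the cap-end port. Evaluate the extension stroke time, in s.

Cap-side area A_cap = π/4 × (3.85 in)² = 11.64 in^2
Swept volume V = A × L; t = V / Q = A·L / Q

t ≈ 10.3 s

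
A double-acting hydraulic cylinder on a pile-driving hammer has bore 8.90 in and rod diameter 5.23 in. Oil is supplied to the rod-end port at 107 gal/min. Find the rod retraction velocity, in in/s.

Rod-side annular area A_ann = π/4 × (8.90² − 5.23²) = 40.73 in^2
Flow into the rod-end port fills the annular volume.
v = Q / A

v ≈ 10.1 in/s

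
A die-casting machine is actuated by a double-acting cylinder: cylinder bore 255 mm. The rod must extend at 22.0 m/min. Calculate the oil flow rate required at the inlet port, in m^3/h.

Cap-side area A_cap = π/4 × (255 mm)² = 51070 mm^2
Q = A × v

Q ≈ 67.4 m^3/h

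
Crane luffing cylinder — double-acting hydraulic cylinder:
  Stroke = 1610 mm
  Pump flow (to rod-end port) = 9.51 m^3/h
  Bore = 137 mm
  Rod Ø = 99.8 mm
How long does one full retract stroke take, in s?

Rod-side annular area A_ann = π/4 × (137² − 99.8²) = 6919 mm^2
Swept volume V = A × L; t = V / Q = A·L / Q

t ≈ 4.22 s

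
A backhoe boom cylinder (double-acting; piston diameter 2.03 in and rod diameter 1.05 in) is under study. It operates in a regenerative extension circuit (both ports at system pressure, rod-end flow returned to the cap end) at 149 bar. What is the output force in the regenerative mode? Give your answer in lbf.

With equal pressure on both faces, forces on the annular region cancel; the net push is pressure × rod cross-section.
Rod cross-section A_rod = π/4 × (1.05 in)² = 0.8659 in^2
F = P × A_rod

F ≈ 1870 lbf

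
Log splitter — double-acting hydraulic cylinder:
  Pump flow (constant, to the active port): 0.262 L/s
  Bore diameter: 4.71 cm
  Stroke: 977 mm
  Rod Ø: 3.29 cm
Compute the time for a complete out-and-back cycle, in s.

t ≈ 9.82 s

Cap-side area A_cap = π/4 × (4.71 cm)² = 17.42 cm^2
Rod-side annular area A_ann = π/4 × (4.71² − 3.29²) = 8.922 cm^2
t_ext = A_cap·L/Q = 6.497 s
t_ret = A_ann·L/Q = 3.327 s
t_cycle = t_ext + t_ret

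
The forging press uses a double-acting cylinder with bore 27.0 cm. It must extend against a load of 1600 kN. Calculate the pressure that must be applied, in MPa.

Cap-side area A_cap = π/4 × (27.0 cm)² = 572.6 cm^2
P = F / A = 1600 kN / A

P ≈ 27.9 MPa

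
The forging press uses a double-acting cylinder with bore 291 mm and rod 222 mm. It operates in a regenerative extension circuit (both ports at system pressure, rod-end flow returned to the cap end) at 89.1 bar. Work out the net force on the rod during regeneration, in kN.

With equal pressure on both faces, forces on the annular region cancel; the net push is pressure × rod cross-section.
Rod cross-section A_rod = π/4 × (222 mm)² = 38710 mm^2
F = P × A_rod

F ≈ 345 kN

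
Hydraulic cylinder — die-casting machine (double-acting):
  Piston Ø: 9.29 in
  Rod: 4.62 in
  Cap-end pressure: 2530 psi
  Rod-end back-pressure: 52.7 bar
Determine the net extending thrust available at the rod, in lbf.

F ≈ 1.32e5 lbf

Cap-side area A_cap = π/4 × (9.29 in)² = 67.78 in^2
Rod-side annular area A_ann = π/4 × (9.29² − 4.62²) = 51.02 in^2
Net thrust = P_cap·A_cap − P_rod·A_ann = 1.715e5 lbf − 39000 lbf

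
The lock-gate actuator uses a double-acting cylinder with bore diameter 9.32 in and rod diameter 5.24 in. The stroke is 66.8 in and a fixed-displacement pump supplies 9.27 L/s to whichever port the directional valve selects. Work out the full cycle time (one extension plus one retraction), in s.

t ≈ 13.6 s

Cap-side area A_cap = π/4 × (9.32 in)² = 68.22 in^2
Rod-side annular area A_ann = π/4 × (9.32² − 5.24²) = 46.66 in^2
t_ext = A_cap·L/Q = 8.056 s
t_ret = A_ann·L/Q = 5.509 s
t_cycle = t_ext + t_ret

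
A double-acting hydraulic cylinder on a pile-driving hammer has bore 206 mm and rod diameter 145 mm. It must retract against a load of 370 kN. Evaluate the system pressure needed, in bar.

Rod-side annular area A_ann = π/4 × (206² − 145²) = 16820 mm^2
Retraction: pressure acts on the annular area.
P = F / A = 370 kN / A

P ≈ 220 bar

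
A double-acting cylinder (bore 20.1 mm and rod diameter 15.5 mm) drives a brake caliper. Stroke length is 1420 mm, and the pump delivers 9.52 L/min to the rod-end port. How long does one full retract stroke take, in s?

t ≈ 1.15 s

Rod-side annular area A_ann = π/4 × (20.1² − 15.5²) = 128.6 mm^2
Swept volume V = A × L; t = V / Q = A·L / Q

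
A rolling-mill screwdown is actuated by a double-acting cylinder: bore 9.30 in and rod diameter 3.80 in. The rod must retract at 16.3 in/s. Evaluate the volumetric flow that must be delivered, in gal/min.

Rod-side annular area A_ann = π/4 × (9.30² − 3.80²) = 56.59 in^2
Q = A × v

Q ≈ 240 gal/min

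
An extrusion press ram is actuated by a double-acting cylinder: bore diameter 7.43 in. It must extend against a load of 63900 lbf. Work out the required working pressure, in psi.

Cap-side area A_cap = π/4 × (7.43 in)² = 43.36 in^2
P = F / A = 63900 lbf / A

P ≈ 1470 psi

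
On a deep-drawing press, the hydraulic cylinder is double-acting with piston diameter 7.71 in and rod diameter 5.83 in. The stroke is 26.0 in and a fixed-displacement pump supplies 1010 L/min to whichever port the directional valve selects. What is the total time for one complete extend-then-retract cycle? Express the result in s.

t ≈ 1.69 s

Cap-side area A_cap = π/4 × (7.71 in)² = 46.69 in^2
Rod-side annular area A_ann = π/4 × (7.71² − 5.83²) = 19.99 in^2
t_ext = A_cap·L/Q = 1.182 s
t_ret = A_ann·L/Q = 0.5060 s
t_cycle = t_ext + t_ret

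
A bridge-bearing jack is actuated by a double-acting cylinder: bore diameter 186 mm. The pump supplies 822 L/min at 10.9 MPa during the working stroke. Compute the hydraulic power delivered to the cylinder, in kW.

Hydraulic power = P × Q

W ≈ 149 kW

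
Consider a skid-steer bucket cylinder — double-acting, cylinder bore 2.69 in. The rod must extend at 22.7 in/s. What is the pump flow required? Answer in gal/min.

Q ≈ 33.5 gal/min

Cap-side area A_cap = π/4 × (2.69 in)² = 5.683 in^2
Q = A × v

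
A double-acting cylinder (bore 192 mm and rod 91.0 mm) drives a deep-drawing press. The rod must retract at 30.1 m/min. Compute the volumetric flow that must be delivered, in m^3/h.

Q ≈ 40.5 m^3/h

Rod-side annular area A_ann = π/4 × (192² − 91.0²) = 22450 mm^2
Q = A × v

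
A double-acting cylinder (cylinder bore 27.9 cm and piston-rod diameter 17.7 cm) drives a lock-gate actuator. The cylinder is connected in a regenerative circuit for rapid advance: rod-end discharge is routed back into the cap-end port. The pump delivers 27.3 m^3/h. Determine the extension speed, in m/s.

In regeneration the rod-end outflow joins the pump flow into the cap end, so the net volume the pump must supply per unit advance equals the rod cross-section area.
Rod cross-section A_rod = π/4 × (17.7 cm)² = 246.1 cm^2
v = Q_pump / A_rod

v ≈ 0.308 m/s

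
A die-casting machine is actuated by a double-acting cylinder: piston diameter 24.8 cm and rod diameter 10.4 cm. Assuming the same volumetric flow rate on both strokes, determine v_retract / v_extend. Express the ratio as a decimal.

v_ret/v_ext ≈ 1.21

Cap-side area A_cap = π/4 × (24.8 cm)² = 483.1 cm^2
Rod-side annular area A_ann = π/4 × (24.8² − 10.4²) = 398.1 cm^2
For equal Q, v ∝ 1/A, so v_ret/v_ext = A_cap/A_ann.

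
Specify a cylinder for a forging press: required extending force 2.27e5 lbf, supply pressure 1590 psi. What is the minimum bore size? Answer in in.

D ≈ 13.5 in

Extension force acts on the full piston face: F = P × (π/4)D².
D = √(4F / (πP)) = √(4 × 2.27e5 lbf / (π × 1590 psi))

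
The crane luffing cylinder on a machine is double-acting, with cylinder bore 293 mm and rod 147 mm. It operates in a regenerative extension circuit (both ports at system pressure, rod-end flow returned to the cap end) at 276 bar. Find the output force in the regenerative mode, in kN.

F ≈ 468 kN

With equal pressure on both faces, forces on the annular region cancel; the net push is pressure × rod cross-section.
Rod cross-section A_rod = π/4 × (147 mm)² = 16970 mm^2
F = P × A_rod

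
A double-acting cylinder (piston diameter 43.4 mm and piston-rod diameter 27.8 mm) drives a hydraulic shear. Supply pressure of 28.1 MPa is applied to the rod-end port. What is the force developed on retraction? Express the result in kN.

Rod-side annular area A_ann = π/4 × (43.4² − 27.8²) = 872.4 mm^2
On retraction the pressure acts on the annular area (bore minus rod).
F = P × A_ann

F ≈ 24.5 kN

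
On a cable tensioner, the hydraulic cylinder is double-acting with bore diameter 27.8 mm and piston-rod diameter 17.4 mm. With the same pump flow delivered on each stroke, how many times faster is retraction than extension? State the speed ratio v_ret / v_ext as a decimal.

Cap-side area A_cap = π/4 × (27.8 mm)² = 607.0 mm^2
Rod-side annular area A_ann = π/4 × (27.8² − 17.4²) = 369.2 mm^2
For equal Q, v ∝ 1/A, so v_ret/v_ext = A_cap/A_ann.

v_ret/v_ext ≈ 1.64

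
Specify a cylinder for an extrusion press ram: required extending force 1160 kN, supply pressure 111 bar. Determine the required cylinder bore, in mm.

D ≈ 365 mm

Extension force acts on the full piston face: F = P × (π/4)D².
D = √(4F / (πP)) = √(4 × 1160 kN / (π × 111 bar))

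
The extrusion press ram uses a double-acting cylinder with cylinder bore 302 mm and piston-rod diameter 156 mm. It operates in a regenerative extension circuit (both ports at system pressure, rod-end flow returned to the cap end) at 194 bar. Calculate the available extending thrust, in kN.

With equal pressure on both faces, forces on the annular region cancel; the net push is pressure × rod cross-section.
Rod cross-section A_rod = π/4 × (156 mm)² = 19110 mm^2
F = P × A_rod

F ≈ 371 kN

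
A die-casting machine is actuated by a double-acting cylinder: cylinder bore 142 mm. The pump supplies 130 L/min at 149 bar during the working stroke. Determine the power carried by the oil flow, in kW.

Hydraulic power = P × Q

W ≈ 32.3 kW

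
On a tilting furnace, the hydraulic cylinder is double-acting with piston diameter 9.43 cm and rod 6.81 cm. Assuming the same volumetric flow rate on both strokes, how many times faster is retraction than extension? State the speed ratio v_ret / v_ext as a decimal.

v_ret/v_ext ≈ 2.09

Cap-side area A_cap = π/4 × (9.43 cm)² = 69.84 cm^2
Rod-side annular area A_ann = π/4 × (9.43² − 6.81²) = 33.42 cm^2
For equal Q, v ∝ 1/A, so v_ret/v_ext = A_cap/A_ann.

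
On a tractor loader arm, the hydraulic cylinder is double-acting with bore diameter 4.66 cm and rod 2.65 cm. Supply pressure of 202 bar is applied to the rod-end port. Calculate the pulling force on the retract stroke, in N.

Rod-side annular area A_ann = π/4 × (4.66² − 2.65²) = 11.54 cm^2
On retraction the pressure acts on the annular area (bore minus rod).
F = P × A_ann

F ≈ 23300 N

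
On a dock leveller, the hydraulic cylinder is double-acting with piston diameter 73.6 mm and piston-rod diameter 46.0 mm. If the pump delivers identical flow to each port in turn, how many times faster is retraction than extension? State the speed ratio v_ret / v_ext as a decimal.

Cap-side area A_cap = π/4 × (73.6 mm)² = 4254 mm^2
Rod-side annular area A_ann = π/4 × (73.6² − 46.0²) = 2593 mm^2
For equal Q, v ∝ 1/A, so v_ret/v_ext = A_cap/A_ann.

v_ret/v_ext ≈ 1.64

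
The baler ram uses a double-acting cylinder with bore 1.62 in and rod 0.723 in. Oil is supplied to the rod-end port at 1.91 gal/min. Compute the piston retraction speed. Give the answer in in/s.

Rod-side annular area A_ann = π/4 × (1.62² − 0.723²) = 1.651 in^2
Flow into the rod-end port fills the annular volume.
v = Q / A

v ≈ 4.45 in/s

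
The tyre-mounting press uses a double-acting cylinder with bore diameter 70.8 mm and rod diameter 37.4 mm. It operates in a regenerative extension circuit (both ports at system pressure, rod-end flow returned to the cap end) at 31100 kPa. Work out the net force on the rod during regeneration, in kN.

F ≈ 34.2 kN

With equal pressure on both faces, forces on the annular region cancel; the net push is pressure × rod cross-section.
Rod cross-section A_rod = π/4 × (37.4 mm)² = 1099 mm^2
F = P × A_rod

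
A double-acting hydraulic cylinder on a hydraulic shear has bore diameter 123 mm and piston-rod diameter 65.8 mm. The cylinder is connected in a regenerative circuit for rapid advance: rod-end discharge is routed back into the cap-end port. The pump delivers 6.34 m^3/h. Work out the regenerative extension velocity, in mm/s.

In regeneration the rod-end outflow joins the pump flow into the cap end, so the net volume the pump must supply per unit advance equals the rod cross-section area.
Rod cross-section A_rod = π/4 × (65.8 mm)² = 3400 mm^2
v = Q_pump / A_rod

v ≈ 518 mm/s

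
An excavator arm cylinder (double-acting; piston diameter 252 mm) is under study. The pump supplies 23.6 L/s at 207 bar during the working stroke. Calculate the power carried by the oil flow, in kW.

W ≈ 489 kW

Hydraulic power = P × Q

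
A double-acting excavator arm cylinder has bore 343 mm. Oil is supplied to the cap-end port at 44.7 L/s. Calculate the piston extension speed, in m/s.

v ≈ 0.484 m/s

Cap-side area A_cap = π/4 × (343 mm)² = 92400 mm^2
v = Q / A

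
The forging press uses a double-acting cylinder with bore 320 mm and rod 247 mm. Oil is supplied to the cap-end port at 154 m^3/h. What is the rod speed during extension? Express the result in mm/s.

Cap-side area A_cap = π/4 × (320 mm)² = 80420 mm^2
v = Q / A

v ≈ 532 mm/s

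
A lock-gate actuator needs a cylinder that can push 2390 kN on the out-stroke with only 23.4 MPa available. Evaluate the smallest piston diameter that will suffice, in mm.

Extension force acts on the full piston face: F = P × (π/4)D².
D = √(4F / (πP)) = √(4 × 2390 kN / (π × 23.4 MPa))

D ≈ 361 mm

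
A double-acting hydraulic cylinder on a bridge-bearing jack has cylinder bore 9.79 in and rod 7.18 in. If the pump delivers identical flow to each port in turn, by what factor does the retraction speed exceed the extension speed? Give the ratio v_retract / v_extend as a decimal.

Cap-side area A_cap = π/4 × (9.79 in)² = 75.28 in^2
Rod-side annular area A_ann = π/4 × (9.79² − 7.18²) = 34.79 in^2
For equal Q, v ∝ 1/A, so v_ret/v_ext = A_cap/A_ann.

v_ret/v_ext ≈ 2.16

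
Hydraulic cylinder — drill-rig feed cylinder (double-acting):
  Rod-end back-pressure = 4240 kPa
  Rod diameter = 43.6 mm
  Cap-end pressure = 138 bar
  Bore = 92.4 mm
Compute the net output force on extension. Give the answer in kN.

Cap-side area A_cap = π/4 × (92.4 mm)² = 6706 mm^2
Rod-side annular area A_ann = π/4 × (92.4² − 43.6²) = 5213 mm^2
Net thrust = P_cap·A_cap − P_rod·A_ann = 92.54 kN − 22.10 kN

F ≈ 70.4 kN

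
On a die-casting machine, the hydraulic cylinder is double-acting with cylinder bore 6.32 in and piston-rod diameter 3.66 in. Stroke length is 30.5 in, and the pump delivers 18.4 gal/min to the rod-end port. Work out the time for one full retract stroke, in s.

Rod-side annular area A_ann = π/4 × (6.32² − 3.66²) = 20.85 in^2
Swept volume V = A × L; t = V / Q = A·L / Q

t ≈ 8.98 s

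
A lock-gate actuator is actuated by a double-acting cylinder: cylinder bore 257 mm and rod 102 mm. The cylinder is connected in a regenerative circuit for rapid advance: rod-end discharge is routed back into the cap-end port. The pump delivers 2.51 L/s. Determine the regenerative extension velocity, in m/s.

In regeneration the rod-end outflow joins the pump flow into the cap end, so the net volume the pump must supply per unit advance equals the rod cross-section area.
Rod cross-section A_rod = π/4 × (102 mm)² = 8171 mm^2
v = Q_pump / A_rod

v ≈ 0.307 m/s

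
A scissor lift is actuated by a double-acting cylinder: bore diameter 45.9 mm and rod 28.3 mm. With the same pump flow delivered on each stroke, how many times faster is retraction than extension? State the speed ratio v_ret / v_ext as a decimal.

Cap-side area A_cap = π/4 × (45.9 mm)² = 1655 mm^2
Rod-side annular area A_ann = π/4 × (45.9² − 28.3²) = 1026 mm^2
For equal Q, v ∝ 1/A, so v_ret/v_ext = A_cap/A_ann.

v_ret/v_ext ≈ 1.61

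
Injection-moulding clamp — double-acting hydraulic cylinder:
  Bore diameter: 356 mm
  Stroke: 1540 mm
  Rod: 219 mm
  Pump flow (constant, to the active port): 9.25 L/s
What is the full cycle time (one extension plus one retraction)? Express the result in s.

t ≈ 26.9 s

Cap-side area A_cap = π/4 × (356 mm)² = 99540 mm^2
Rod-side annular area A_ann = π/4 × (356² − 219²) = 61870 mm^2
t_ext = A_cap·L/Q = 16.57 s
t_ret = A_ann·L/Q = 10.30 s
t_cycle = t_ext + t_ret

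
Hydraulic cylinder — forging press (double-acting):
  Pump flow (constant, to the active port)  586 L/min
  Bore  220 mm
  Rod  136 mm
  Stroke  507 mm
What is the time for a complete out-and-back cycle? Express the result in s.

Cap-side area A_cap = π/4 × (220 mm)² = 38010 mm^2
Rod-side annular area A_ann = π/4 × (220² − 136²) = 23490 mm^2
t_ext = A_cap·L/Q = 1.973 s
t_ret = A_ann·L/Q = 1.219 s
t_cycle = t_ext + t_ret

t ≈ 3.19 s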